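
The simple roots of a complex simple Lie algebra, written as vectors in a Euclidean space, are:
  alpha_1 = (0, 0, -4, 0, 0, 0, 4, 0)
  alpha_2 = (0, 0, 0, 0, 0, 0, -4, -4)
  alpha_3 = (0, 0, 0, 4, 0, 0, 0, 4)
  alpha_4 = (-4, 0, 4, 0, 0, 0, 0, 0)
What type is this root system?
A_4 (sl(5))

Compute the Cartan integers a_ij = 2(alpha_i, alpha_j)/(alpha_j, alpha_j); the resulting 4x4 Cartan matrix is
[[2, -1, 0, -1], [-1, 2, -1, 0], [0, -1, 2, 0], [-1, 0, 0, 2]].
All simple roots have the same length, so the diagram is simply laced. The associated Dynkin diagram is a chain of 4 nodes with single edges (A_4), so the type is A_4 (the algebra sl(5)).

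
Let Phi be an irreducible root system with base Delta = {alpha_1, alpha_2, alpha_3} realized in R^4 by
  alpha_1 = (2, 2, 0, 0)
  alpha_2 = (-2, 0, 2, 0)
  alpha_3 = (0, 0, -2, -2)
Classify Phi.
Compute the Cartan integers a_ij = 2(alpha_i, alpha_j)/(alpha_j, alpha_j); the resulting 3x3 Cartan matrix is
[[2, -1, 0], [-1, 2, -1], [0, -1, 2]].
All simple roots have the same length, so the diagram is simply laced. The associated Dynkin diagram is a chain of 3 nodes with single edges (A_3), so the type is A_3 (the algebra sl(4)).

A3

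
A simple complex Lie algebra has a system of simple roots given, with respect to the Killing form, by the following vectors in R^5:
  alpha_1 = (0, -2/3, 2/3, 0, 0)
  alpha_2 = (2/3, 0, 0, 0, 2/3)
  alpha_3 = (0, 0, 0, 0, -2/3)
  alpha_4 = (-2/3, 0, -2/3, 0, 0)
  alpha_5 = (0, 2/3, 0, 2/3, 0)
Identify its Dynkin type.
Compute the Cartan integers a_ij = 2(alpha_i, alpha_j)/(alpha_j, alpha_j); the resulting 5x5 Cartan matrix is
[[2, 0, 0, -1, -1], [0, 2, -2, -1, 0], [0, -1, 2, 0, 0], [-1, -1, 0, 2, 0], [-1, 0, 0, 0, 2]].
The roots have two lengths (squared-length ratio 2:1); the short ones are alpha_{3}. The associated Dynkin diagram is a chain of 5 nodes with a double edge at one end; the terminal node there is the unique short simple root (B_5), so the type is B_5 (the algebra so(11)).

type B_5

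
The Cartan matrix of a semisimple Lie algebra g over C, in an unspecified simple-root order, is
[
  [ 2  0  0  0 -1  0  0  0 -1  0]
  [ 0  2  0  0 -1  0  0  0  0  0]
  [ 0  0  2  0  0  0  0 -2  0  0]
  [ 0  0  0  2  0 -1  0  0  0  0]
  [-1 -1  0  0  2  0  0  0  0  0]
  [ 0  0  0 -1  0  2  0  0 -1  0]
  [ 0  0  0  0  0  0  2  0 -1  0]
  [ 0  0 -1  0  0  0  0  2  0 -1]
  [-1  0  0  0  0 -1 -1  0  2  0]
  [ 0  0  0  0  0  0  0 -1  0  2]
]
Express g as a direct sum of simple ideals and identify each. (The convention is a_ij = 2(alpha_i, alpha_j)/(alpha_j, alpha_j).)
The diagram associated to this matrix has two connected components: the simple roots {alpha_3, alpha_8, alpha_10} form a chain of 3 nodes with a double edge at one end; the terminal node there is the unique long simple root (C_3), and {alpha_1, alpha_2, alpha_4, alpha_5, alpha_6, alpha_7, alpha_9} form a chain of 6 nodes with one extra node attached to the third node from one end (E_7). A semisimple Lie algebra decomposes uniquely as the direct sum of simple ideals, one per connected component of its Dynkin diagram, so g ≅ C_3 ⊕ E_7 (dimension 21 + 133 = 154).

C3 + E7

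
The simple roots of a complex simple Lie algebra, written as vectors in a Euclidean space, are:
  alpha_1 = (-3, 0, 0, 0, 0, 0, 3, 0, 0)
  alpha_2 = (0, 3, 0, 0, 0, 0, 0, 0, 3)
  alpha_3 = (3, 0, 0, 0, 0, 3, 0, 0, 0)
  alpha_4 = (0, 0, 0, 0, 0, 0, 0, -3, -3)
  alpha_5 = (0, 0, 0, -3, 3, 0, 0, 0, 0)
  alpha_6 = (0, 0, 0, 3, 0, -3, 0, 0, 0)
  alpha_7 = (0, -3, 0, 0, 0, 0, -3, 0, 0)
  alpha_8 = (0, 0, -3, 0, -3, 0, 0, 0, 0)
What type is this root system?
A8

Compute the Cartan integers a_ij = 2(alpha_i, alpha_j)/(alpha_j, alpha_j); the resulting 8x8 Cartan matrix is
[[2, 0, -1, 0, 0, 0, -1, 0], [0, 2, 0, -1, 0, 0, -1, 0], [-1, 0, 2, 0, 0, -1, 0, 0], [0, -1, 0, 2, 0, 0, 0, 0], [0, 0, 0, 0, 2, -1, 0, -1], [0, 0, -1, 0, -1, 2, 0, 0], [-1, -1, 0, 0, 0, 0, 2, 0], [0, 0, 0, 0, -1, 0, 0, 2]].
All simple roots have the same length, so the diagram is simply laced. The associated Dynkin diagram is a chain of 8 nodes with single edges (A_8), so the type is A_8 (the algebra sl(9)).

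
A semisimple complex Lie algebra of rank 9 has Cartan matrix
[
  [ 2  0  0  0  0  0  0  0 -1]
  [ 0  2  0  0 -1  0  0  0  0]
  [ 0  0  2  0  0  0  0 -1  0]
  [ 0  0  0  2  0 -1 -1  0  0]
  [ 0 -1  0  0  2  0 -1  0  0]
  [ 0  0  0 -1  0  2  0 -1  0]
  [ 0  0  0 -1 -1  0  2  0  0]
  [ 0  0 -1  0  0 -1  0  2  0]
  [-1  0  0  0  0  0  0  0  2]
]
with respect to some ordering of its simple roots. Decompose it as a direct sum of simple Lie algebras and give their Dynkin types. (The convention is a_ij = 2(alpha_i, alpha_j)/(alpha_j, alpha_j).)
A_2 (sl(3)) ⊕ A_7 (sl(8))

The diagram associated to this matrix has two connected components: the simple roots {alpha_1, alpha_9} form a chain of 2 nodes with single edges (A_2), and {alpha_2, alpha_3, alpha_4, alpha_5, alpha_6, alpha_7, alpha_8} form a chain of 7 nodes with single edges (A_7). A semisimple Lie algebra decomposes uniquely as the direct sum of simple ideals, one per connected component of its Dynkin diagram, so g ≅ A_2 ⊕ A_7 (dimension 8 + 63 = 71).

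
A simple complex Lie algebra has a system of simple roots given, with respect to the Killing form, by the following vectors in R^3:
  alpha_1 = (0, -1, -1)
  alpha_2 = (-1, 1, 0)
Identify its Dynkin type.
Compute the Cartan integers a_ij = 2(alpha_i, alpha_j)/(alpha_j, alpha_j); the resulting 2x2 Cartan matrix is
[[2, -1], [-1, 2]].
All simple roots have the same length, so the diagram is simply laced. The associated Dynkin diagram is a chain of 2 nodes with single edges (A_2), so the type is A_2 (the algebra sl(3)).

A_2 (sl(3))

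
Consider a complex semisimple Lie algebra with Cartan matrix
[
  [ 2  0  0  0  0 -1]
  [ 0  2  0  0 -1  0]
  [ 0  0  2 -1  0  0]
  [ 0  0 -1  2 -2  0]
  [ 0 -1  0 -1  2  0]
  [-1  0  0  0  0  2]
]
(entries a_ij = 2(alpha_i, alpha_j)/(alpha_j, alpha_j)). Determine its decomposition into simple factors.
The diagram associated to this matrix has two connected components: the simple roots {alpha_1, alpha_6} form a chain of 2 nodes with single edges (A_2), and {alpha_2, alpha_3, alpha_4, alpha_5} form a chain of 4 nodes with a double edge between the middle two (F_4). A semisimple Lie algebra decomposes uniquely as the direct sum of simple ideals, one per connected component of its Dynkin diagram, so g ≅ A_2 ⊕ F_4 (dimension 8 + 52 = 60).

A_2 (sl(3)) + F_4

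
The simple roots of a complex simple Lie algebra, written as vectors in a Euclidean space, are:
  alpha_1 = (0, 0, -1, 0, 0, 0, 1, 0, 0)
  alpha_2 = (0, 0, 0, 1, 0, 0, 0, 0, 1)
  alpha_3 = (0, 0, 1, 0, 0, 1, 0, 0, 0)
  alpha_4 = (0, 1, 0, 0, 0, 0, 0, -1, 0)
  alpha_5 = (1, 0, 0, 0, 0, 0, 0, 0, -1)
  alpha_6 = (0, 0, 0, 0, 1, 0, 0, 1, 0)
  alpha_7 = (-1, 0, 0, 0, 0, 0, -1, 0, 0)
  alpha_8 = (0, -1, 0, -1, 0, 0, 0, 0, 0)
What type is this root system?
Compute the Cartan integers a_ij = 2(alpha_i, alpha_j)/(alpha_j, alpha_j); the resulting 8x8 Cartan matrix is
[[2, 0, -1, 0, 0, 0, -1, 0], [0, 2, 0, 0, -1, 0, 0, -1], [-1, 0, 2, 0, 0, 0, 0, 0], [0, 0, 0, 2, 0, -1, 0, -1], [0, -1, 0, 0, 2, 0, -1, 0], [0, 0, 0, -1, 0, 2, 0, 0], [-1, 0, 0, 0, -1, 0, 2, 0], [0, -1, 0, -1, 0, 0, 0, 2]].
All simple roots have the same length, so the diagram is simply laced. The associated Dynkin diagram is a chain of 8 nodes with single edges (A_8), so the type is A_8 (the algebra sl(9)).

type A_8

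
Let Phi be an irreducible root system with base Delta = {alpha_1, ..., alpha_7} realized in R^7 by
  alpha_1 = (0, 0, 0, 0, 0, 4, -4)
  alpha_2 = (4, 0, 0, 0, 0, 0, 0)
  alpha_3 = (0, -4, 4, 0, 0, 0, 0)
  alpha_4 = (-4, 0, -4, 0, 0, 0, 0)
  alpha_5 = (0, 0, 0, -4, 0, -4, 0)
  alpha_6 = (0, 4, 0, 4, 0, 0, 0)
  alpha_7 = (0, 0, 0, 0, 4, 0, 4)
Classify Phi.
Compute the Cartan integers a_ij = 2(alpha_i, alpha_j)/(alpha_j, alpha_j); the resulting 7x7 Cartan matrix is
[[2, 0, 0, 0, -1, 0, -1], [0, 2, 0, -1, 0, 0, 0], [0, 0, 2, -1, 0, -1, 0], [0, -2, -1, 2, 0, 0, 0], [-1, 0, 0, 0, 2, -1, 0], [0, 0, -1, 0, -1, 2, 0], [-1, 0, 0, 0, 0, 0, 2]].
The roots have two lengths (squared-length ratio 2:1); the short ones are alpha_{2}. The associated Dynkin diagram is a chain of 7 nodes with a double edge at one end; the terminal node there is the unique short simple root (B_7), so the type is B_7 (the algebra so(15)).

B_7 (so(15))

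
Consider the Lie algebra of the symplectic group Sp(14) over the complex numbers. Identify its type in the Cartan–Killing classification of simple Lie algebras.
This is sp(14), which has dimension 14(14+1)/2 = 105 and rank 14/2 = 7. In the classification of classical Lie algebras, the symplectic algebra sp(2n) has type C_n; here n = 7, so the Dynkin diagram is a chain of 7 nodes with a double edge at one end; the terminal node there is the unique long simple root (C_7). Hence the type is C_7.

type C_7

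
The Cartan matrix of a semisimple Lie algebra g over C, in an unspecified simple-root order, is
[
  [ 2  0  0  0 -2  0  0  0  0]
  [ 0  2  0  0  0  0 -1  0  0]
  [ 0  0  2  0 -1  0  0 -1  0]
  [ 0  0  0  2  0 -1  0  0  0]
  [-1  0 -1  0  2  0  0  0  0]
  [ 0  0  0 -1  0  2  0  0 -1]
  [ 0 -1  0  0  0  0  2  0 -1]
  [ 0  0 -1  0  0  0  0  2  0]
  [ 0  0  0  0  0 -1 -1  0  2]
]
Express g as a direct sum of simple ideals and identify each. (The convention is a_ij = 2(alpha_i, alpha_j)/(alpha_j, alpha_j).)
The diagram associated to this matrix has two connected components: the simple roots {alpha_2, alpha_4, alpha_6, alpha_7, alpha_9} form a chain of 5 nodes with single edges (A_5), and {alpha_1, alpha_3, alpha_5, alpha_8} form a chain of 4 nodes with a double edge at one end; the terminal node there is the unique long simple root (C_4). A semisimple Lie algebra decomposes uniquely as the direct sum of simple ideals, one per connected component of its Dynkin diagram, so g ≅ A_5 ⊕ C_4 (dimension 35 + 36 = 71).

A_5 (sl(6)) ⊕ C_4 (sp(8))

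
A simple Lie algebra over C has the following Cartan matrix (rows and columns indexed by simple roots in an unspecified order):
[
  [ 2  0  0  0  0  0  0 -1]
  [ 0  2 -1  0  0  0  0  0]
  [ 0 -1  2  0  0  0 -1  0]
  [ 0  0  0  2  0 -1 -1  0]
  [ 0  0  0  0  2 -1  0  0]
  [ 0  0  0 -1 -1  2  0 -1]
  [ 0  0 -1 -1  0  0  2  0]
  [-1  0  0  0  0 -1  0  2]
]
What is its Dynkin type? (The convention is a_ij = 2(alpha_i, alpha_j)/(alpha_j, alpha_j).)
E8

The matrix has rank 8 with 2's on the diagonal. Reading the off-diagonal entries as Dynkin edges (a single edge where a_ij = a_ji = -1; a double or triple edge where a_ij * a_ji = 2 or 3), the diagram is a chain of 7 nodes with one extra node attached to the third node from one end (E_8). One simple-root ordering that puts it in standard form is (alpha_1, alpha_5, alpha_8, alpha_6, alpha_4, alpha_7, alpha_3, alpha_2). So the algebra is type E_8.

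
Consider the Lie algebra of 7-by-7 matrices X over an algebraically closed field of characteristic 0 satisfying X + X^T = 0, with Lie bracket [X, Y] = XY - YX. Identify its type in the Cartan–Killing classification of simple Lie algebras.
This is so(7) with 7 odd, which has dimension 7(7-1)/2 = 21 and rank (7-1)/2 = 3. In the classification of classical Lie algebras, the orthogonal algebra so(2n+1) in an odd number of variables has type B_n; here n = 3, so the Dynkin diagram is a chain of 3 nodes with a double edge at one end; the terminal node there is the unique short simple root (B_3). Hence the type is B_3.

B3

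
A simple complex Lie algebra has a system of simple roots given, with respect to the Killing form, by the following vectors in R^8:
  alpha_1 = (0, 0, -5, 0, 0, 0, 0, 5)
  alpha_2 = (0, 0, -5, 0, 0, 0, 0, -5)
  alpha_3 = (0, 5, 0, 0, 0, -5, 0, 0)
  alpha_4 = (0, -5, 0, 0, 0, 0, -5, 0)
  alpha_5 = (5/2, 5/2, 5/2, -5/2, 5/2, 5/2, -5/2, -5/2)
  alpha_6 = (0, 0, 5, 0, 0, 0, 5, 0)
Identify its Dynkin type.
Compute the Cartan integers a_ij = 2(alpha_i, alpha_j)/(alpha_j, alpha_j); the resulting 6x6 Cartan matrix is
[[2, 0, 0, 0, -1, -1], [0, 2, 0, 0, 0, -1], [0, 0, 2, -1, 0, 0], [0, 0, -1, 2, 0, -1], [-1, 0, 0, 0, 2, 0], [-1, -1, 0, -1, 0, 2]].
All simple roots have the same length, so the diagram is simply laced. The associated Dynkin diagram is a chain of 5 nodes with one extra node attached to the third node from one end (E_6), so the type is E_6.

E6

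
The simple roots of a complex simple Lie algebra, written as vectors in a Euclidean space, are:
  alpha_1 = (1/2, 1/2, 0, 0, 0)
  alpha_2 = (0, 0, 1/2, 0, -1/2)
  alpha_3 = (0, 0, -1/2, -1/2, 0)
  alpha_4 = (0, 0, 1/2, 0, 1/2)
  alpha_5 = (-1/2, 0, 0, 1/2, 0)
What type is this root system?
D_5 (so(10))

Compute the Cartan integers a_ij = 2(alpha_i, alpha_j)/(alpha_j, alpha_j); the resulting 5x5 Cartan matrix is
[[2, 0, 0, 0, -1], [0, 2, -1, 0, 0], [0, -1, 2, -1, -1], [0, 0, -1, 2, 0], [-1, 0, -1, 0, 2]].
All simple roots have the same length, so the diagram is simply laced. The associated Dynkin diagram is a chain of 3 nodes with a fork of two nodes at one end (D_5), so the type is D_5 (the algebra so(10)).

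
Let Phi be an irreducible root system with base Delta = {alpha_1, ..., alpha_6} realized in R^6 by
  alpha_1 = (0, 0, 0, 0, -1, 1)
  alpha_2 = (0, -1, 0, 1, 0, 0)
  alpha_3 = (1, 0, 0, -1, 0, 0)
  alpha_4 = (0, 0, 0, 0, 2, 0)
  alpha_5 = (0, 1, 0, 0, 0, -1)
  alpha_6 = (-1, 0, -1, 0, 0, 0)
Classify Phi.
Compute the Cartan integers a_ij = 2(alpha_i, alpha_j)/(alpha_j, alpha_j); the resulting 6x6 Cartan matrix is
[[2, 0, 0, -1, -1, 0], [0, 2, -1, 0, -1, 0], [0, -1, 2, 0, 0, -1], [-2, 0, 0, 2, 0, 0], [-1, -1, 0, 0, 2, 0], [0, 0, -1, 0, 0, 2]].
The roots have two lengths (squared-length ratio 2:1); the short ones are alpha_{1,2,3,5,6}. The associated Dynkin diagram is a chain of 6 nodes with a double edge at one end; the terminal node there is the unique long simple root (C_6), so the type is C_6 (the algebra sp(12)).

C_6 (sp(12))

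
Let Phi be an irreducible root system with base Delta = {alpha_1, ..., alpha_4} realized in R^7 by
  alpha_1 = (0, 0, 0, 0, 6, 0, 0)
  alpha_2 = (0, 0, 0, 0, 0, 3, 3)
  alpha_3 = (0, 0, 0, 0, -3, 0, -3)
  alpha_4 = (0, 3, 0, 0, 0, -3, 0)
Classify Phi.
C_4

Compute the Cartan integers a_ij = 2(alpha_i, alpha_j)/(alpha_j, alpha_j); the resulting 4x4 Cartan matrix is
[[2, 0, -2, 0], [0, 2, -1, -1], [-1, -1, 2, 0], [0, -1, 0, 2]].
The roots have two lengths (squared-length ratio 2:1); the short ones are alpha_{2,3,4}. The associated Dynkin diagram is a chain of 4 nodes with a double edge at one end; the terminal node there is the unique long simple root (C_4), so the type is C_4 (the algebra sp(8)).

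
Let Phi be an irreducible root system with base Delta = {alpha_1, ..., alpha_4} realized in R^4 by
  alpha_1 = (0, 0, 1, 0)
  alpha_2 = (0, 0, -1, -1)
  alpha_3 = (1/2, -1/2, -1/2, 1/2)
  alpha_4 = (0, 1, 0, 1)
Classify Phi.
F4

Compute the Cartan integers a_ij = 2(alpha_i, alpha_j)/(alpha_j, alpha_j); the resulting 4x4 Cartan matrix is
[[2, -1, -1, 0], [-2, 2, 0, -1], [-1, 0, 2, 0], [0, -1, 0, 2]].
The roots have two lengths (squared-length ratio 2:1); the short ones are alpha_{1,3}. The associated Dynkin diagram is a chain of 4 nodes with a double edge between the middle two (F_4), so the type is F_4.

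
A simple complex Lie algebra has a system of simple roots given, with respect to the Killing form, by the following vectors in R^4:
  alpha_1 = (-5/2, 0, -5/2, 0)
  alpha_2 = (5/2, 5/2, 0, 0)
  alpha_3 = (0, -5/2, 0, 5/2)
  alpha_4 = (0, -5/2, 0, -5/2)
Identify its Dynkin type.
D4

Compute the Cartan integers a_ij = 2(alpha_i, alpha_j)/(alpha_j, alpha_j); the resulting 4x4 Cartan matrix is
[[2, -1, 0, 0], [-1, 2, -1, -1], [0, -1, 2, 0], [0, -1, 0, 2]].
All simple roots have the same length, so the diagram is simply laced. The associated Dynkin diagram is a chain of 2 nodes with a fork of two nodes at one end (D_4), so the type is D_4 (the algebra so(8)).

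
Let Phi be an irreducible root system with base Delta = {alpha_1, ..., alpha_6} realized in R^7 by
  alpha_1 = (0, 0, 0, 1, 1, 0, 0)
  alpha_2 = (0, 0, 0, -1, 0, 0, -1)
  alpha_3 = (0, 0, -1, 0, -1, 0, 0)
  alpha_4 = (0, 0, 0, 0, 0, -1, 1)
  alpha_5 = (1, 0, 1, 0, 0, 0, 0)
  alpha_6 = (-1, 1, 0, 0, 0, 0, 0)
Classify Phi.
A6

Compute the Cartan integers a_ij = 2(alpha_i, alpha_j)/(alpha_j, alpha_j); the resulting 6x6 Cartan matrix is
[[2, -1, -1, 0, 0, 0], [-1, 2, 0, -1, 0, 0], [-1, 0, 2, 0, -1, 0], [0, -1, 0, 2, 0, 0], [0, 0, -1, 0, 2, -1], [0, 0, 0, 0, -1, 2]].
All simple roots have the same length, so the diagram is simply laced. The associated Dynkin diagram is a chain of 6 nodes with single edges (A_6), so the type is A_6 (the algebra sl(7)).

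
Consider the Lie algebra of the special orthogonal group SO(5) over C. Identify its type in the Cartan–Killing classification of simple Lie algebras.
B2

This is so(5) with 5 odd, which has dimension 5(5-1)/2 = 10 and rank (5-1)/2 = 2. In the classification of classical Lie algebras, the orthogonal algebra so(2n+1) in an odd number of variables has type B_n; here n = 2, so the Dynkin diagram is a chain of 2 nodes with a double edge at one end; the terminal node there is the unique short simple root (B_2). Hence the type is B_2.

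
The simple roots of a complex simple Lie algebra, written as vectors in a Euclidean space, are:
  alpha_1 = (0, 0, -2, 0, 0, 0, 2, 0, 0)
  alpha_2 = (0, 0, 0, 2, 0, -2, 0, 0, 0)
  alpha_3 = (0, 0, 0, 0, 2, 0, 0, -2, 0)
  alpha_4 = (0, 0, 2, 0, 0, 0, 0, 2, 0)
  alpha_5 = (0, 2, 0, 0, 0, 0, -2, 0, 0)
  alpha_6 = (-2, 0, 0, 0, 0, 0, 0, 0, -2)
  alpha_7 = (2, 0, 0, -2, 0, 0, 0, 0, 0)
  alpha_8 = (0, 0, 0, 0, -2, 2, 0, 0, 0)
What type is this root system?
Compute the Cartan integers a_ij = 2(alpha_i, alpha_j)/(alpha_j, alpha_j); the resulting 8x8 Cartan matrix is
[[2, 0, 0, -1, -1, 0, 0, 0], [0, 2, 0, 0, 0, 0, -1, -1], [0, 0, 2, -1, 0, 0, 0, -1], [-1, 0, -1, 2, 0, 0, 0, 0], [-1, 0, 0, 0, 2, 0, 0, 0], [0, 0, 0, 0, 0, 2, -1, 0], [0, -1, 0, 0, 0, -1, 2, 0], [0, -1, -1, 0, 0, 0, 0, 2]].
All simple roots have the same length, so the diagram is simply laced. The associated Dynkin diagram is a chain of 8 nodes with single edges (A_8), so the type is A_8 (the algebra sl(9)).

type A_8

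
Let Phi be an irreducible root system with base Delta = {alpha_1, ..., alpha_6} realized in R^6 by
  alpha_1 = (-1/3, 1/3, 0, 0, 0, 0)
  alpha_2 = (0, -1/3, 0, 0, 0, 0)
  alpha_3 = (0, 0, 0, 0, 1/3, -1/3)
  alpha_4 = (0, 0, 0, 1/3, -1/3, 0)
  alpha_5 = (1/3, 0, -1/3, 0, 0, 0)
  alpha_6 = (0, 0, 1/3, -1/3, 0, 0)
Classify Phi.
Compute the Cartan integers a_ij = 2(alpha_i, alpha_j)/(alpha_j, alpha_j); the resulting 6x6 Cartan matrix is
[[2, -2, 0, 0, -1, 0], [-1, 2, 0, 0, 0, 0], [0, 0, 2, -1, 0, 0], [0, 0, -1, 2, 0, -1], [-1, 0, 0, 0, 2, -1], [0, 0, 0, -1, -1, 2]].
The roots have two lengths (squared-length ratio 2:1); the short ones are alpha_{2}. The associated Dynkin diagram is a chain of 6 nodes with a double edge at one end; the terminal node there is the unique short simple root (B_6), so the type is B_6 (the algebra so(13)).

B_6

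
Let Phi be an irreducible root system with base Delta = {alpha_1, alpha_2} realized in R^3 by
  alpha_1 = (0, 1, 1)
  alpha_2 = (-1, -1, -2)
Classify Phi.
Compute the Cartan integers a_ij = 2(alpha_i, alpha_j)/(alpha_j, alpha_j); the resulting 2x2 Cartan matrix is
[[2, -1], [-3, 2]].
The roots have two lengths (squared-length ratio 3:1); the short ones are alpha_{1}. The associated Dynkin diagram is two nodes joined by a triple edge (G_2), so the type is G_2.

type G_2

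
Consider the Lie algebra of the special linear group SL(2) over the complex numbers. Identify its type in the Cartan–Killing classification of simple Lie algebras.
This is sl(2), which has dimension 2^2 - 1 = 3 and rank 2 - 1 = 1 (a Cartan subalgebra is the diagonal traceless matrices). In the classification of classical Lie algebras, the special linear algebra sl(n+1) has type A_n; here n = 1, so the Dynkin diagram is a chain of 1 nodes with single edges (A_1). Hence the type is A_1.

A1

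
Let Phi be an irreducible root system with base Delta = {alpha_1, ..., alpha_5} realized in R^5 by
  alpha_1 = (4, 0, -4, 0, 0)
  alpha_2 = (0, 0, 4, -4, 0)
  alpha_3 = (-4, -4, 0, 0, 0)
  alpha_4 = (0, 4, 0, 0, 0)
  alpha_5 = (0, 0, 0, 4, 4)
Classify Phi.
type B_5

Compute the Cartan integers a_ij = 2(alpha_i, alpha_j)/(alpha_j, alpha_j); the resulting 5x5 Cartan matrix is
[[2, -1, -1, 0, 0], [-1, 2, 0, 0, -1], [-1, 0, 2, -2, 0], [0, 0, -1, 2, 0], [0, -1, 0, 0, 2]].
The roots have two lengths (squared-length ratio 2:1); the short ones are alpha_{4}. The associated Dynkin diagram is a chain of 5 nodes with a double edge at one end; the terminal node there is the unique short simple root (B_5), so the type is B_5 (the algebra so(11)).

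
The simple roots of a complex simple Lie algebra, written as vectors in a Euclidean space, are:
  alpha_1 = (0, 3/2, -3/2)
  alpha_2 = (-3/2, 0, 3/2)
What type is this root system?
A_2

Compute the Cartan integers a_ij = 2(alpha_i, alpha_j)/(alpha_j, alpha_j); the resulting 2x2 Cartan matrix is
[[2, -1], [-1, 2]].
All simple roots have the same length, so the diagram is simply laced. The associated Dynkin diagram is a chain of 2 nodes with single edges (A_2), so the type is A_2 (the algebra sl(3)).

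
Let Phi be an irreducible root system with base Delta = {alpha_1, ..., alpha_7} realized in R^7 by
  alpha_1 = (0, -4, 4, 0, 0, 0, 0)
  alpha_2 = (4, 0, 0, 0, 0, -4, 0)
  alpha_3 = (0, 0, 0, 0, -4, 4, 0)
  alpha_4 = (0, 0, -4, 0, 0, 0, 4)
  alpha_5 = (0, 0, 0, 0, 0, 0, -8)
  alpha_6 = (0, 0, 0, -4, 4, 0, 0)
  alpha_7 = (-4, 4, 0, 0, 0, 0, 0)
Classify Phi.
C7

Compute the Cartan integers a_ij = 2(alpha_i, alpha_j)/(alpha_j, alpha_j); the resulting 7x7 Cartan matrix is
[[2, 0, 0, -1, 0, 0, -1], [0, 2, -1, 0, 0, 0, -1], [0, -1, 2, 0, 0, -1, 0], [-1, 0, 0, 2, -1, 0, 0], [0, 0, 0, -2, 2, 0, 0], [0, 0, -1, 0, 0, 2, 0], [-1, -1, 0, 0, 0, 0, 2]].
The roots have two lengths (squared-length ratio 2:1); the short ones are alpha_{1,2,3,4,6,7}. The associated Dynkin diagram is a chain of 7 nodes with a double edge at one end; the terminal node there is the unique long simple root (C_7), so the type is C_7 (the algebra sp(14)).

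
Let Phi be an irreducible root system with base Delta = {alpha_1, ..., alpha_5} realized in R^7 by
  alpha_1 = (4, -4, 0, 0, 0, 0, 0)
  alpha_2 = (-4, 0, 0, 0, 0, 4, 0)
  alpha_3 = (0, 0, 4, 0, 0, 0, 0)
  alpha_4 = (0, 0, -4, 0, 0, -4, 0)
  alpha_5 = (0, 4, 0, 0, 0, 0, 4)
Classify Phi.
Compute the Cartan integers a_ij = 2(alpha_i, alpha_j)/(alpha_j, alpha_j); the resulting 5x5 Cartan matrix is
[[2, -1, 0, 0, -1], [-1, 2, 0, -1, 0], [0, 0, 2, -1, 0], [0, -1, -2, 2, 0], [-1, 0, 0, 0, 2]].
The roots have two lengths (squared-length ratio 2:1); the short ones are alpha_{3}. The associated Dynkin diagram is a chain of 5 nodes with a double edge at one end; the terminal node there is the unique short simple root (B_5), so the type is B_5 (the algebra so(11)).

B_5 (so(11))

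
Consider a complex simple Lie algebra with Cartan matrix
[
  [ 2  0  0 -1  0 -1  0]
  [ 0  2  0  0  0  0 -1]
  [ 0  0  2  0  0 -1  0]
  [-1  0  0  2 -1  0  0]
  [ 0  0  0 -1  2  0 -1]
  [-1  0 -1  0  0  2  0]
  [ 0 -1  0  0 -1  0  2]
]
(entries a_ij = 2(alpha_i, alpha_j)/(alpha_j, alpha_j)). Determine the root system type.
type A_7

The matrix has rank 7 with 2's on the diagonal. Reading the off-diagonal entries as Dynkin edges (a single edge where a_ij = a_ji = -1; a double or triple edge where a_ij * a_ji = 2 or 3), the diagram is a chain of 7 nodes with single edges (A_7). One simple-root ordering that puts it in standard form is (alpha_3, alpha_6, alpha_1, alpha_4, alpha_5, alpha_7, alpha_2). So the algebra is type A_7, i.e. sl(8).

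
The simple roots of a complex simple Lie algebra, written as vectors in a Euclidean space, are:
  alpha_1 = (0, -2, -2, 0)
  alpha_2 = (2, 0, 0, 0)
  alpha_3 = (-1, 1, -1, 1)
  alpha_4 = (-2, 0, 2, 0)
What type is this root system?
type F_4

Compute the Cartan integers a_ij = 2(alpha_i, alpha_j)/(alpha_j, alpha_j); the resulting 4x4 Cartan matrix is
[[2, 0, 0, -1], [0, 2, -1, -1], [0, -1, 2, 0], [-1, -2, 0, 2]].
The roots have two lengths (squared-length ratio 2:1); the short ones are alpha_{2,3}. The associated Dynkin diagram is a chain of 4 nodes with a double edge between the middle two (F_4), so the type is F_4.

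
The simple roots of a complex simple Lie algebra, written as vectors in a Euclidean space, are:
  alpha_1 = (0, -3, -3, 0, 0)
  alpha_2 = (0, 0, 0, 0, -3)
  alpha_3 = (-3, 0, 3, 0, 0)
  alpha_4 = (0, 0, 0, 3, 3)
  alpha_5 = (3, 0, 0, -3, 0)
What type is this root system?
type B_5

Compute the Cartan integers a_ij = 2(alpha_i, alpha_j)/(alpha_j, alpha_j); the resulting 5x5 Cartan matrix is
[[2, 0, -1, 0, 0], [0, 2, 0, -1, 0], [-1, 0, 2, 0, -1], [0, -2, 0, 2, -1], [0, 0, -1, -1, 2]].
The roots have two lengths (squared-length ratio 2:1); the short ones are alpha_{2}. The associated Dynkin diagram is a chain of 5 nodes with a double edge at one end; the terminal node there is the unique short simple root (B_5), so the type is B_5 (the algebra so(11)).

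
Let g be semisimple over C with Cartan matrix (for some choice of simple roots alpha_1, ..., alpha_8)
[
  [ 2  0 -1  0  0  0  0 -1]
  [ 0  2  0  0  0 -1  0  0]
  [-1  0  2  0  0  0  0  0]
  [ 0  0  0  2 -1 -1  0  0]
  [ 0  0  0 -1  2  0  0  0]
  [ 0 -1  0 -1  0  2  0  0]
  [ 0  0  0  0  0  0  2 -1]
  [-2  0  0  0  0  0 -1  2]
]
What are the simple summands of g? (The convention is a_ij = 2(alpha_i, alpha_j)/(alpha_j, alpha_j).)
A_4 ⊕ F_4

The diagram associated to this matrix has two connected components: the simple roots {alpha_2, alpha_4, alpha_5, alpha_6} form a chain of 4 nodes with single edges (A_4), and {alpha_1, alpha_3, alpha_7, alpha_8} form a chain of 4 nodes with a double edge between the middle two (F_4). A semisimple Lie algebra decomposes uniquely as the direct sum of simple ideals, one per connected component of its Dynkin diagram, so g ≅ A_4 ⊕ F_4 (dimension 24 + 52 = 76).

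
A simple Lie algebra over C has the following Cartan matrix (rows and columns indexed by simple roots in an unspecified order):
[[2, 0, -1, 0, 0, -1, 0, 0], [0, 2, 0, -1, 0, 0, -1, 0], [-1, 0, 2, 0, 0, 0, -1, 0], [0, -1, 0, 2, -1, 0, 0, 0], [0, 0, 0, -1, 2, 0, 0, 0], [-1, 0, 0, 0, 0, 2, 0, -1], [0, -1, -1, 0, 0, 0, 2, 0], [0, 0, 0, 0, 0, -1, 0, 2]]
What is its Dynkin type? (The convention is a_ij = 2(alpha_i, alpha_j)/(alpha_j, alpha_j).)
type A_8

The matrix has rank 8 with 2's on the diagonal. Reading the off-diagonal entries as Dynkin edges (a single edge where a_ij = a_ji = -1; a double or triple edge where a_ij * a_ji = 2 or 3), the diagram is a chain of 8 nodes with single edges (A_8). One simple-root ordering that puts it in standard form is (alpha_8, alpha_6, alpha_1, alpha_3, alpha_7, alpha_2, alpha_4, alpha_5). So the algebra is type A_8, i.e. sl(9).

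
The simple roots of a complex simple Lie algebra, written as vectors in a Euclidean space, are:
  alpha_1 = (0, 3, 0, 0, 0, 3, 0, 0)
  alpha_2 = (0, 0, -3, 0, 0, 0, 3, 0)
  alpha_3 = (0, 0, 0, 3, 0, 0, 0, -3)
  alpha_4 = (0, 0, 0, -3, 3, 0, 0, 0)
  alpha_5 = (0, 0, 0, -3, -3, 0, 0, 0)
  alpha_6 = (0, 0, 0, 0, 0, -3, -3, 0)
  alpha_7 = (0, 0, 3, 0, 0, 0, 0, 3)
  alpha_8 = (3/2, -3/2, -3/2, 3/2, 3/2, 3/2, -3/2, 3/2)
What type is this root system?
E_8

Compute the Cartan integers a_ij = 2(alpha_i, alpha_j)/(alpha_j, alpha_j); the resulting 8x8 Cartan matrix is
[[2, 0, 0, 0, 0, -1, 0, 0], [0, 2, 0, 0, 0, -1, -1, 0], [0, 0, 2, -1, -1, 0, -1, 0], [0, 0, -1, 2, 0, 0, 0, 0], [0, 0, -1, 0, 2, 0, 0, -1], [-1, -1, 0, 0, 0, 2, 0, 0], [0, -1, -1, 0, 0, 0, 2, 0], [0, 0, 0, 0, -1, 0, 0, 2]].
All simple roots have the same length, so the diagram is simply laced. The associated Dynkin diagram is a chain of 7 nodes with one extra node attached to the third node from one end (E_8), so the type is E_8.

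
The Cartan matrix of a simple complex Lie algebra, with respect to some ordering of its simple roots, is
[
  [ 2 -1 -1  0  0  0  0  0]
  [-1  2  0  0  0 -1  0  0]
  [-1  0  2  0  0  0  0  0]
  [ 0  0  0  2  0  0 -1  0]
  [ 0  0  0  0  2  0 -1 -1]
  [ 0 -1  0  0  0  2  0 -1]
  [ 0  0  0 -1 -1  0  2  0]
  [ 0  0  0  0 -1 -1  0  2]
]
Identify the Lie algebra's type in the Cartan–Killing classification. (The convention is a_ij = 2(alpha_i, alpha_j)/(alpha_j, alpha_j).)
The matrix has rank 8 with 2's on the diagonal. Reading the off-diagonal entries as Dynkin edges (a single edge where a_ij = a_ji = -1; a double or triple edge where a_ij * a_ji = 2 or 3), the diagram is a chain of 8 nodes with single edges (A_8). One simple-root ordering that puts it in standard form is (alpha_4, alpha_7, alpha_5, alpha_8, alpha_6, alpha_2, alpha_1, alpha_3). So the algebra is type A_8, i.e. sl(9).

type A_8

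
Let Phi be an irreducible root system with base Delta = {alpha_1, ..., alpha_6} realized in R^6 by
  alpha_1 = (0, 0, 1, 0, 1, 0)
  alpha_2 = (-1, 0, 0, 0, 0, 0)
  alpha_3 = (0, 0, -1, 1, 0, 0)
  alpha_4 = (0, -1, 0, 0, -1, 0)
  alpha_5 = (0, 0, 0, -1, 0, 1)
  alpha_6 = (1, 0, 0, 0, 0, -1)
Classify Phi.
B6

Compute the Cartan integers a_ij = 2(alpha_i, alpha_j)/(alpha_j, alpha_j); the resulting 6x6 Cartan matrix is
[[2, 0, -1, -1, 0, 0], [0, 2, 0, 0, 0, -1], [-1, 0, 2, 0, -1, 0], [-1, 0, 0, 2, 0, 0], [0, 0, -1, 0, 2, -1], [0, -2, 0, 0, -1, 2]].
The roots have two lengths (squared-length ratio 2:1); the short ones are alpha_{2}. The associated Dynkin diagram is a chain of 6 nodes with a double edge at one end; the terminal node there is the unique short simple root (B_6), so the type is B_6 (the algebra so(13)).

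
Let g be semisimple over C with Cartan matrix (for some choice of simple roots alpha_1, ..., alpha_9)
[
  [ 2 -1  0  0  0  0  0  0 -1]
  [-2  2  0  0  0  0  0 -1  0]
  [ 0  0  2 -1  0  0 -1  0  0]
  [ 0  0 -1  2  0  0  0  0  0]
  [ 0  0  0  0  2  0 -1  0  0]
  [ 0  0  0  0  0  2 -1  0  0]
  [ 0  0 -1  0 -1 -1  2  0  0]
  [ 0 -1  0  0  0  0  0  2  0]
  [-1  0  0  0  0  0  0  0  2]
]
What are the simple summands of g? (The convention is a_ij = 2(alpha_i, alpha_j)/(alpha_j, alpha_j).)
The diagram associated to this matrix has two connected components: the simple roots {alpha_3, alpha_4, alpha_5, alpha_6, alpha_7} form a chain of 3 nodes with a fork of two nodes at one end (D_5), and {alpha_1, alpha_2, alpha_8, alpha_9} form a chain of 4 nodes with a double edge between the middle two (F_4). A semisimple Lie algebra decomposes uniquely as the direct sum of simple ideals, one per connected component of its Dynkin diagram, so g ≅ D_5 ⊕ F_4 (dimension 45 + 52 = 97).

D_5 (so(10)) ⊕ F_4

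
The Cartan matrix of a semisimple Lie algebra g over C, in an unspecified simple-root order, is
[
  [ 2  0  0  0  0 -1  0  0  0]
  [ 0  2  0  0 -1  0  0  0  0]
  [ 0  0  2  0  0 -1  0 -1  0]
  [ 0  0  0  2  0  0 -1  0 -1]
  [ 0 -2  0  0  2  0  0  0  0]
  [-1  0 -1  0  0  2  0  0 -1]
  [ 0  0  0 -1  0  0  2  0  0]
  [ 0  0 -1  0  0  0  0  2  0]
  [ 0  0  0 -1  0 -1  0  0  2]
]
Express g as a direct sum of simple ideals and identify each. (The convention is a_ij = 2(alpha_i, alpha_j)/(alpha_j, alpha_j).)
The diagram associated to this matrix has two connected components: the simple roots {alpha_2, alpha_5} form a chain of 2 nodes with a double edge at one end; the terminal node there is the unique short simple root (B_2), and {alpha_1, alpha_3, alpha_4, alpha_6, alpha_7, alpha_8, alpha_9} form a chain of 6 nodes with one extra node attached to the third node from one end (E_7). A semisimple Lie algebra decomposes uniquely as the direct sum of simple ideals, one per connected component of its Dynkin diagram, so g ≅ B_2 ⊕ E_7 (dimension 10 + 133 = 143).

B_2 + E_7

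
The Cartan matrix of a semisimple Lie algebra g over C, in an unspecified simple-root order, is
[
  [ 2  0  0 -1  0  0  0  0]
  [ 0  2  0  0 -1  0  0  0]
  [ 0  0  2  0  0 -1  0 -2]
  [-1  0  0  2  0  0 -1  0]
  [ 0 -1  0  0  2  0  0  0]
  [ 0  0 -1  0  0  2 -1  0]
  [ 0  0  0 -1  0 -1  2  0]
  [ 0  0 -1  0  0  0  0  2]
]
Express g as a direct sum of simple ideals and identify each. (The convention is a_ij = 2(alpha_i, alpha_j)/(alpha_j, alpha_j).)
A_2 + B_6

The diagram associated to this matrix has two connected components: the simple roots {alpha_2, alpha_5} form a chain of 2 nodes with single edges (A_2), and {alpha_1, alpha_3, alpha_4, alpha_6, alpha_7, alpha_8} form a chain of 6 nodes with a double edge at one end; the terminal node there is the unique short simple root (B_6). A semisimple Lie algebra decomposes uniquely as the direct sum of simple ideals, one per connected component of its Dynkin diagram, so g ≅ A_2 ⊕ B_6 (dimension 8 + 78 = 86).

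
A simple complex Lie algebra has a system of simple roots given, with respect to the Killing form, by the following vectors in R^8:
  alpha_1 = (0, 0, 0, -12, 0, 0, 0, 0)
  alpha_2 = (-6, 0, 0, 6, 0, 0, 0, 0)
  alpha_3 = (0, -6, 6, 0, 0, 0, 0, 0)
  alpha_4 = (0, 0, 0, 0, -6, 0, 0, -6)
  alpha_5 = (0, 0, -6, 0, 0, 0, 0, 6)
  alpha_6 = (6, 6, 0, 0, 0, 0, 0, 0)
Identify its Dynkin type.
Compute the Cartan integers a_ij = 2(alpha_i, alpha_j)/(alpha_j, alpha_j); the resulting 6x6 Cartan matrix is
[[2, -2, 0, 0, 0, 0], [-1, 2, 0, 0, 0, -1], [0, 0, 2, 0, -1, -1], [0, 0, 0, 2, -1, 0], [0, 0, -1, -1, 2, 0], [0, -1, -1, 0, 0, 2]].
The roots have two lengths (squared-length ratio 2:1); the short ones are alpha_{2,3,4,5,6}. The associated Dynkin diagram is a chain of 6 nodes with a double edge at one end; the terminal node there is the unique long simple root (C_6), so the type is C_6 (the algebra sp(12)).

type C_6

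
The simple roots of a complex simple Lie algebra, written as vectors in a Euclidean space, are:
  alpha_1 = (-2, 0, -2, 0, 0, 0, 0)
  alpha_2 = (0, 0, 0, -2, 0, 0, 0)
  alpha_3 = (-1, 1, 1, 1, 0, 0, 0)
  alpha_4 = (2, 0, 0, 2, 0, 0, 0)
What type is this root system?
F4

Compute the Cartan integers a_ij = 2(alpha_i, alpha_j)/(alpha_j, alpha_j); the resulting 4x4 Cartan matrix is
[[2, 0, 0, -1], [0, 2, -1, -1], [0, -1, 2, 0], [-1, -2, 0, 2]].
The roots have two lengths (squared-length ratio 2:1); the short ones are alpha_{2,3}. The associated Dynkin diagram is a chain of 4 nodes with a double edge between the middle two (F_4), so the type is F_4.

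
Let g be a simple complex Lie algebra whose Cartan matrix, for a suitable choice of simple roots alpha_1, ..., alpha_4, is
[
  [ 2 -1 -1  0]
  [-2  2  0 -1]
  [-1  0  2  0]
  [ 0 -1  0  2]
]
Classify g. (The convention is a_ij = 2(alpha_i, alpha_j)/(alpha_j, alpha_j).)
F4

The matrix has rank 4 with 2's on the diagonal. Reading the off-diagonal entries as Dynkin edges (a single edge where a_ij = a_ji = -1; a double or triple edge where a_ij * a_ji = 2 or 3), the diagram is a chain of 4 nodes with a double edge between the middle two (F_4). One simple-root ordering that puts it in standard form is (alpha_4, alpha_2, alpha_1, alpha_3). So the algebra is type F_4.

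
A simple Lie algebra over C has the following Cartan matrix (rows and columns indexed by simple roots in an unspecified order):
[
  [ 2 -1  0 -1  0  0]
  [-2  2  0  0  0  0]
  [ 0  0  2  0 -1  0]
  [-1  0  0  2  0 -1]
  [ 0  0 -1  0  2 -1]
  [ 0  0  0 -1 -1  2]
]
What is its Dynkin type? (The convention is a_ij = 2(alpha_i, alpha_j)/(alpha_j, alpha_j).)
The matrix has rank 6 with 2's on the diagonal. Reading the off-diagonal entries as Dynkin edges (a single edge where a_ij = a_ji = -1; a double or triple edge where a_ij * a_ji = 2 or 3), the diagram is a chain of 6 nodes with a double edge at one end; the terminal node there is the unique long simple root (C_6). One simple-root ordering that puts it in standard form is (alpha_3, alpha_5, alpha_6, alpha_4, alpha_1, alpha_2). So the algebra is type C_6, i.e. sp(12).

type C_6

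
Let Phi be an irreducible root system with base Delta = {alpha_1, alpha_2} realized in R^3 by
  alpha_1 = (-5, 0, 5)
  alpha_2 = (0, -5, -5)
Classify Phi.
type A_2

Compute the Cartan integers a_ij = 2(alpha_i, alpha_j)/(alpha_j, alpha_j); the resulting 2x2 Cartan matrix is
[[2, -1], [-1, 2]].
All simple roots have the same length, so the diagram is simply laced. The associated Dynkin diagram is a chain of 2 nodes with single edges (A_2), so the type is A_2 (the algebra sl(3)).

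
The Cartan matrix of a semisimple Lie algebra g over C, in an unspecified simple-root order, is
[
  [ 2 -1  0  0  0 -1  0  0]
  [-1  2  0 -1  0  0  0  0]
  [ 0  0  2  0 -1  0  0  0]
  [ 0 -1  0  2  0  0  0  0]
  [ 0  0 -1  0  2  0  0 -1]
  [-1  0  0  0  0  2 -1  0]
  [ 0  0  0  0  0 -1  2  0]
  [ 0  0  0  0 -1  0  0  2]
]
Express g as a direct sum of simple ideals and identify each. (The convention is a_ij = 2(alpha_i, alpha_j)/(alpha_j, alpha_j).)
type A_3 ⊕ type A_5

The diagram associated to this matrix has two connected components: the simple roots {alpha_3, alpha_5, alpha_8} form a chain of 3 nodes with single edges (A_3), and {alpha_1, alpha_2, alpha_4, alpha_6, alpha_7} form a chain of 5 nodes with single edges (A_5). A semisimple Lie algebra decomposes uniquely as the direct sum of simple ideals, one per connected component of its Dynkin diagram, so g ≅ A_3 ⊕ A_5 (dimension 15 + 35 = 50).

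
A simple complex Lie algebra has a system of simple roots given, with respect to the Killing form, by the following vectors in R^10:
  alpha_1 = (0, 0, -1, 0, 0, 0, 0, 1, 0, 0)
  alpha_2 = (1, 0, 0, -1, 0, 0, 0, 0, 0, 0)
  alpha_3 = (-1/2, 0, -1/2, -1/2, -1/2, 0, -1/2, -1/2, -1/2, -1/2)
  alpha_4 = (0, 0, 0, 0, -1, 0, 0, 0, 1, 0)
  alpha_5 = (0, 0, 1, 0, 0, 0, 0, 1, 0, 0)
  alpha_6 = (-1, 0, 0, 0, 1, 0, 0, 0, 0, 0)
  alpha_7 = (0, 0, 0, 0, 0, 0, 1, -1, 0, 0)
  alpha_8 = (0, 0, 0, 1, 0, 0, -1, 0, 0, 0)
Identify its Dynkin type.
E8

Compute the Cartan integers a_ij = 2(alpha_i, alpha_j)/(alpha_j, alpha_j); the resulting 8x8 Cartan matrix is
[[2, 0, 0, 0, 0, 0, -1, 0], [0, 2, 0, 0, 0, -1, 0, -1], [0, 0, 2, 0, -1, 0, 0, 0], [0, 0, 0, 2, 0, -1, 0, 0], [0, 0, -1, 0, 2, 0, -1, 0], [0, -1, 0, -1, 0, 2, 0, 0], [-1, 0, 0, 0, -1, 0, 2, -1], [0, -1, 0, 0, 0, 0, -1, 2]].
All simple roots have the same length, so the diagram is simply laced. The associated Dynkin diagram is a chain of 7 nodes with one extra node attached to the third node from one end (E_8), so the type is E_8.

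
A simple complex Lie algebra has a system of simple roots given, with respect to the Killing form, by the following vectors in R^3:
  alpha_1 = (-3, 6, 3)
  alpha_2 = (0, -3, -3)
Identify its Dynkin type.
Compute the Cartan integers a_ij = 2(alpha_i, alpha_j)/(alpha_j, alpha_j); the resulting 2x2 Cartan matrix is
[[2, -3], [-1, 2]].
The roots have two lengths (squared-length ratio 3:1); the short ones are alpha_{2}. The associated Dynkin diagram is two nodes joined by a triple edge (G_2), so the type is G_2.

type G_2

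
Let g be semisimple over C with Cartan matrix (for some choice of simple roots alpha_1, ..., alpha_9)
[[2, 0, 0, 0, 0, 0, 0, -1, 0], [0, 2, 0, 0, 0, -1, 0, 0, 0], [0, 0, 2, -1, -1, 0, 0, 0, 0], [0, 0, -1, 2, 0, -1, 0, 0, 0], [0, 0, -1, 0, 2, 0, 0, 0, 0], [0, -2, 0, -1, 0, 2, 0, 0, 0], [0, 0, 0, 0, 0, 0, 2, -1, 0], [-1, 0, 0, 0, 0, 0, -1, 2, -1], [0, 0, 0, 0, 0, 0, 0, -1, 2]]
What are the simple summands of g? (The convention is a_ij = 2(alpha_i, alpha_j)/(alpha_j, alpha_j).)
B_5 (so(11)) ⊕ D_4 (so(8))

The diagram associated to this matrix has two connected components: the simple roots {alpha_2, alpha_3, alpha_4, alpha_5, alpha_6} form a chain of 5 nodes with a double edge at one end; the terminal node there is the unique short simple root (B_5), and {alpha_1, alpha_7, alpha_8, alpha_9} form a chain of 2 nodes with a fork of two nodes at one end (D_4). A semisimple Lie algebra decomposes uniquely as the direct sum of simple ideals, one per connected component of its Dynkin diagram, so g ≅ B_5 ⊕ D_4 (dimension 55 + 28 = 83).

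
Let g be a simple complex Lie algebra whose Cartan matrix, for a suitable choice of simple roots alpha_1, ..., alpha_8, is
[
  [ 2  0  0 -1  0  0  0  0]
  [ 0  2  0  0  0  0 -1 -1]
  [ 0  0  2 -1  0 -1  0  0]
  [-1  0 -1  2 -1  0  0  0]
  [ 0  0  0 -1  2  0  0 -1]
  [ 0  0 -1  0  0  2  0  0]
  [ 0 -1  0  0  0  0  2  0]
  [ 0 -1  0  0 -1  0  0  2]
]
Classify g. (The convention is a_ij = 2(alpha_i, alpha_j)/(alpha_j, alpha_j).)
E_8

The matrix has rank 8 with 2's on the diagonal. Reading the off-diagonal entries as Dynkin edges (a single edge where a_ij = a_ji = -1; a double or triple edge where a_ij * a_ji = 2 or 3), the diagram is a chain of 7 nodes with one extra node attached to the third node from one end (E_8). One simple-root ordering that puts it in standard form is (alpha_6, alpha_1, alpha_3, alpha_4, alpha_5, alpha_8, alpha_2, alpha_7). So the algebra is type E_8.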